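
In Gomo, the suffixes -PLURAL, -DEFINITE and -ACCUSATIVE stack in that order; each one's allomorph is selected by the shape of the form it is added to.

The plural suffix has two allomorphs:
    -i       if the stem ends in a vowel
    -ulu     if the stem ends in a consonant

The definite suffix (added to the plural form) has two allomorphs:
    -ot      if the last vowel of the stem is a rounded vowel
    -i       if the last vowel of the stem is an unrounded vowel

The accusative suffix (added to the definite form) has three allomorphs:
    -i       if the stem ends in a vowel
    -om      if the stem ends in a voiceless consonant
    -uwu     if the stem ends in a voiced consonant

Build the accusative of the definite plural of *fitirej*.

fitirejuluotom

The final sound of *fitirej* is /j/, which is a consonant, so the plural suffix is -ulu, giving *fitirejulu*.
The last vowel of the plural form *fitirejulu* is /u/, which is a rounded vowel, so the definite suffix is -ot, giving *fitirejuluot*.
Since the final sound of the definite form *fitirejuluot* is /t/ (a voiceless consonant), it takes -om, giving *fitirejuluotom*.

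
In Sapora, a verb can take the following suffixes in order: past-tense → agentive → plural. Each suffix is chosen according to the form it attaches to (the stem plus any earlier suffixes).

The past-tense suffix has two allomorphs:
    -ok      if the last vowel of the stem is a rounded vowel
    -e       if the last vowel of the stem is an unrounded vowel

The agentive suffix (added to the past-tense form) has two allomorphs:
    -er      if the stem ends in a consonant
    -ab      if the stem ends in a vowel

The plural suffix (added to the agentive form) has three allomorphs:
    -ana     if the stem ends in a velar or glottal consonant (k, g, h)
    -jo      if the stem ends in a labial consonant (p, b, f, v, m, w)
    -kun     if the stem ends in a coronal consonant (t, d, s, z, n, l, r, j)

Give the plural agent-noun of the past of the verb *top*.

The last vowel of *top* is /o/, which is a rounded vowel, so the past-tense suffix is -ok, giving *topok*.
The past-tense form *topok*: final sound = /k/, a consonant → -er → *topoker*.
The final consonant of the agentive form *topoker* is /r/, which is coronal, so the plural suffix is -kun, giving *topokerkun*.

topokerkun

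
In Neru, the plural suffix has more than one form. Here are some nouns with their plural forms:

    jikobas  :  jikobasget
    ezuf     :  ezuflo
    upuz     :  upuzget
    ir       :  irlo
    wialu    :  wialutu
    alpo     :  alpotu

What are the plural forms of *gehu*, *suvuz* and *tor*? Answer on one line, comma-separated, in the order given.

gehutu, suvuzget, torlo

Looking at the final sound of each stem: -get when the stem ends in a sibilant (*jikobas*, *upuz*); -lo when the stem ends in a non-sibilant consonant (*ezuf*, *ir*); -tu when the stem ends in a vowel (*wialu*, *alpo*).
The final sound of *gehu* is /u/, which is a vowel, so the suffix is -tu, giving *gehutu*.
Since the final sound of *suvuz* is /z/ (a sibilant), it takes -get, giving *suvuzget*.
*tor*: final sound = /r/, a non-sibilant consonant → -lo → *torlo*.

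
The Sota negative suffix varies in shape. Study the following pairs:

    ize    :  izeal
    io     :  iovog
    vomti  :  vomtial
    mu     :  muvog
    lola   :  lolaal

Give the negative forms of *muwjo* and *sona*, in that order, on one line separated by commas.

muwjovog, sonaal

Looking at the last vowel of each stem: -vog when the last vowel of the stem is a rounded vowel (*io*, *mu*); -al when the last vowel of the stem is an unrounded vowel (*ize*, *vomti*, *lola*).
*muwjo* — last vowel /o/ (a rounded vowel) → -vog → *muwjovog*.
*sona* — last vowel /a/ (an unrounded vowel) → -al → *sonaal*.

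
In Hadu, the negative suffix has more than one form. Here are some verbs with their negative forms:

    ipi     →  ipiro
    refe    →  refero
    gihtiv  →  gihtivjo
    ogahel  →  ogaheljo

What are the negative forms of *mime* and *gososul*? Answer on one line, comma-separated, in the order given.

The suffix is conditioned by the final sound: -jo when the stem ends in a consonant (*gihtiv*, *ogahel*); -ro when the stem ends in a vowel (*ipi*, *refe*).
*mime*: final sound = /e/, a vowel → -ro → *mimero*.
*gososul* — final sound /l/ (a consonant) → -jo → *gososuljo*.

mimero, gososuljo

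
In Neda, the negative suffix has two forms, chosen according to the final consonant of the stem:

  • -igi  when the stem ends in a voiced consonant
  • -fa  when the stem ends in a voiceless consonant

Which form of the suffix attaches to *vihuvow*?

-igi

*vihuvow* — final consonant /w/ (voiced) → -igi.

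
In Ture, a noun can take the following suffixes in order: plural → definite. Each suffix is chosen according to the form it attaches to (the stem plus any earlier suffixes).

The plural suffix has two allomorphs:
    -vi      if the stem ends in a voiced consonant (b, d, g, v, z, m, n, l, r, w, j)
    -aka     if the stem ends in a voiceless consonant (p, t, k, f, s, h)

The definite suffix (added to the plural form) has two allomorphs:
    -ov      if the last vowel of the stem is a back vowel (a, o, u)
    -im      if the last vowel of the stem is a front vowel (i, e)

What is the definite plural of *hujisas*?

hujisasakaov

Since the final consonant of *hujisas* is /s/ (voiceless), it takes -aka, giving *hujisasaka*.
The last vowel of the plural form *hujisasaka* is /a/, which is a back vowel, so the definite suffix is -ov, giving *hujisasakaov*.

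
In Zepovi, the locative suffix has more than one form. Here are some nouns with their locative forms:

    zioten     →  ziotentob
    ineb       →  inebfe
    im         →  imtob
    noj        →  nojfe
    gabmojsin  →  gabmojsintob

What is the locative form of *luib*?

The suffix is conditioned by the final consonant: -tob when the stem ends in a nasal (*zioten*, *im*, *gabmojsin*); -fe when the stem ends in a non-nasal consonant (*ineb*, *noj*).
The final consonant of *luib* is /b/, which is non-nasal, so the suffix is -fe, giving *luibfe*.

luibfe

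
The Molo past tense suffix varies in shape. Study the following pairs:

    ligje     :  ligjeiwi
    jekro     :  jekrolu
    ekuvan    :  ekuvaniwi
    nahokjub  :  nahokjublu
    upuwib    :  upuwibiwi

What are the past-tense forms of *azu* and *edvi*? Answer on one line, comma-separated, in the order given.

Looking at the last vowel of each stem: -lu when the last vowel of the stem is a rounded vowel (*jekro*, *nahokjub*); -iwi when the last vowel of the stem is an unrounded vowel (*ligje*, *ekuvan*, *upuwib*).
*azu*: last vowel = /u/, a rounded vowel → -lu → *azulu*.
*edvi* — last vowel /i/ (an unrounded vowel) → -iwi → *edviiwi*.

azulu, edviiwi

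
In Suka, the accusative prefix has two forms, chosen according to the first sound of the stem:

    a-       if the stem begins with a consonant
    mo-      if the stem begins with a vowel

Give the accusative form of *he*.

ahe

*he* — first sound /h/ (a consonant) → a- → *ahe*.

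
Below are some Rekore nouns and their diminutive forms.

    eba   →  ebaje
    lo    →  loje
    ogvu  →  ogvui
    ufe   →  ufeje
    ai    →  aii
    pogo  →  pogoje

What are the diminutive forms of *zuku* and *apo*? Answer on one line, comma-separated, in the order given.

zukui, apoje

The alternation tracks the last vowel of the stem — -i when the last vowel of the stem is a high vowel (*ogvu*, *ai*); -je when the last vowel of the stem is a non-high vowel (*eba*, *lo*, *ufe*, *pogo*).
*zuku*: last vowel = /u/, a high vowel → -i → *zukui*.
Since the last vowel of *apo* is /o/ (a non-high vowel), it takes -je, giving *apoje*.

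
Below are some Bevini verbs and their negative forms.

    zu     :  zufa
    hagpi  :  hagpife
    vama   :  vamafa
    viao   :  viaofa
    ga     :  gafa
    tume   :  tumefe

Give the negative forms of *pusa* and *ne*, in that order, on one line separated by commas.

The pattern is front/back vowel harmony: -fe when the last vowel of the stem is a front vowel (*hagpi*, *tume*); -fa when the last vowel of the stem is a back vowel (*zu*, *vama*, *viao*, *ga*).
Since the last vowel of *pusa* is /a/ (a back vowel), it takes -fa, giving *pusafa*.
*ne* — last vowel /e/ (a front vowel) → -fe → *nefe*.

pusafa, nefe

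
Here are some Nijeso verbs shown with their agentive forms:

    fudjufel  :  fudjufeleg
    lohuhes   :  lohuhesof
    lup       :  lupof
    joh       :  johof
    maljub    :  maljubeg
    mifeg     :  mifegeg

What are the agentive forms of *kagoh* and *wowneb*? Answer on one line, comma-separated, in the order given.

The alternation tracks the final consonant of the stem — -of when the stem ends in a voiceless consonant (*lohuhes*, *lup*, *joh*); -eg when the stem ends in a voiced consonant (*fudjufel*, *maljub*, *mifeg*).
Since the final consonant of *kagoh* is /h/ (voiceless), it takes -of, giving *kagohof*.
*wowneb*: final consonant = /b/, voiced → -eg → *wownebeg*.

kagohof, wownebeg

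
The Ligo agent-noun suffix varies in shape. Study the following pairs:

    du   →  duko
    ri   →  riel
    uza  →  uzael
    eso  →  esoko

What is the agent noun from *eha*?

The alternation tracks the last vowel of the stem — -ko when the last vowel of the stem is a rounded vowel (*du*, *eso*); -el when the last vowel of the stem is an unrounded vowel (*ri*, *uza*).
*eha* — last vowel /a/ (an unrounded vowel) → -el → *ehael*.

ehael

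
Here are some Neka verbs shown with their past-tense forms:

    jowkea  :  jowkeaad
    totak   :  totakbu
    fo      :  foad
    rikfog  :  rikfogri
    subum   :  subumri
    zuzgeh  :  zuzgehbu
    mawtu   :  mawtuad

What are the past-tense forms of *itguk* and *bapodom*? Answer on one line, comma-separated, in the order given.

itgukbu, bapodomri

The suffix is conditioned by the final sound: -bu when the stem ends in a voiceless consonant (*totak*, *zuzgeh*); -ri when the stem ends in a voiced consonant (*rikfog*, *subum*); -ad when the stem ends in a vowel (*jowkea*, *fo*, *mawtu*).
The final sound of *itguk* is /k/, which is a voiceless consonant, so the suffix is -bu, giving *itgukbu*.
*bapodom*: final sound = /m/, a voiced consonant → -ri → *bapodomri*.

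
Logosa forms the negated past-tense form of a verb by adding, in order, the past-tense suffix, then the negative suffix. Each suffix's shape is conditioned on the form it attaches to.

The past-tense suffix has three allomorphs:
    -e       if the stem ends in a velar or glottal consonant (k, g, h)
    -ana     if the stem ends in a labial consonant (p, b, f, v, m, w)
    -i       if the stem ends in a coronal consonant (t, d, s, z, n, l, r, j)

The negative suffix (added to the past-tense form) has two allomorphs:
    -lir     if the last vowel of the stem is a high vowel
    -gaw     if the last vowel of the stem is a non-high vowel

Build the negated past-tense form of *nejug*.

nejugegaw

*nejug* — final consonant /g/ (velar/glottal) → -e → *nejuge*.
The past-tense form *nejuge* — last vowel /e/ (a non-high vowel) → -gaw → *nejugegaw*.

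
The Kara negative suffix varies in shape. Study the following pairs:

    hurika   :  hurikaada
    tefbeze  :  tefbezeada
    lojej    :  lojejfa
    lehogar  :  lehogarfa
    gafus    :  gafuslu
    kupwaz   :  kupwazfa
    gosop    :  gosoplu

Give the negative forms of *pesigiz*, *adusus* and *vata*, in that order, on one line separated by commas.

pesigizfa, adususlu, vataada

Looking at the final sound of each stem: -lu when the stem ends in a voiceless consonant (*gafus*, *gosop*); -fa when the stem ends in a voiced consonant (*lojej*, *lehogar*, *kupwaz*); -ada when the stem ends in a vowel (*hurika*, *tefbeze*).
Since the final sound of *pesigiz* is /z/ (a voiced consonant), it takes -fa, giving *pesigizfa*.
Since the final sound of *adusus* is /s/ (a voiceless consonant), it takes -lu, giving *adususlu*.
The final sound of *vata* is /a/, which is a vowel, so the suffix is -ada, giving *vataada*.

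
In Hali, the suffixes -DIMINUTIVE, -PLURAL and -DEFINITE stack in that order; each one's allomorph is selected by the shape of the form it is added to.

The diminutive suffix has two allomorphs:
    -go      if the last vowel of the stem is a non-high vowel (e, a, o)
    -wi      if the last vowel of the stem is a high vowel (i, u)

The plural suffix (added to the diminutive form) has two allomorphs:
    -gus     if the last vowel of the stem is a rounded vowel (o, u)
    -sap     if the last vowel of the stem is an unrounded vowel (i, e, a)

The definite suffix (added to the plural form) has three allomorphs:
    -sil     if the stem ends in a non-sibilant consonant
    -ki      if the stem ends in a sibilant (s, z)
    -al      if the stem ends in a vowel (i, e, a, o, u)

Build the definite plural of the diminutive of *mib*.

*mib* — last vowel /i/ (a high vowel) → -wi → *mibwi*.
The diminutive form *mibwi*: last vowel = /i/, an unrounded vowel → -sap → *mibwisap*.
The plural form *mibwisap* — final sound /p/ (a non-sibilant consonant) → -sil → *mibwisapsil*.

mibwisapsil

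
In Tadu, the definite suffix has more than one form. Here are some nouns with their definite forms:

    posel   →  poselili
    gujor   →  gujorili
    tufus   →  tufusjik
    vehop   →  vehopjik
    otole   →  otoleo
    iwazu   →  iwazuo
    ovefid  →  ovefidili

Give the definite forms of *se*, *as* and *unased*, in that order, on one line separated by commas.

The pattern is voicing of the final sound: -jik when the stem ends in a voiceless consonant (*tufus*, *vehop*); -ili when the stem ends in a voiced consonant (*posel*, *gujor*, *ovefid*); -o when the stem ends in a vowel (*otole*, *iwazu*).
*se* — final sound /e/ (a vowel) → -o → *seo*.
*as* — final sound /s/ (a voiceless consonant) → -jik → *asjik*.
*unased* — final sound /d/ (a voiced consonant) → -ili → *unasedili*.

seo, asjik, unasedili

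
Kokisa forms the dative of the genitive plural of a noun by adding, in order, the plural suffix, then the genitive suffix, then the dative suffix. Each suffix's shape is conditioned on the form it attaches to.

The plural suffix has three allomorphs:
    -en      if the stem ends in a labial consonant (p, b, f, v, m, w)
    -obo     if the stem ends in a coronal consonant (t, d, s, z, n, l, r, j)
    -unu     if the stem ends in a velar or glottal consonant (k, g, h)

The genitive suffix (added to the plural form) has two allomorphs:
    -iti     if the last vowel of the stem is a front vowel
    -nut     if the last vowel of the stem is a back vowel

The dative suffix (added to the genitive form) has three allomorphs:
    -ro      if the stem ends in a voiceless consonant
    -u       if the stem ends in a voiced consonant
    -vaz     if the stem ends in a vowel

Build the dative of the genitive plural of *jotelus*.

jotelusobonutro

Since the final consonant of *jotelus* is /s/ (coronal), it takes -obo, giving *jotelusobo*.
The plural form *jotelusobo* — last vowel /o/ (a back vowel) → -nut → *jotelusobonut*.
The genitive form *jotelusobonut*: final sound = /t/, a voiceless consonant → -ro → *jotelusobonutro*.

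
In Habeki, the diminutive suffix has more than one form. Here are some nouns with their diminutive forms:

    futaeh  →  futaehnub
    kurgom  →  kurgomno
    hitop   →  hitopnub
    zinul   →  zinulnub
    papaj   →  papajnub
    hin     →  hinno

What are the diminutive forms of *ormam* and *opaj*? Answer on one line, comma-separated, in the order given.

Looking at the final consonant of each stem: -no when the stem ends in a nasal (*kurgom*, *hin*); -nub when the stem ends in a non-nasal consonant (*futaeh*, *hitop*, *zinul*, *papaj*).
Since the final consonant of *ormam* is /m/ (a nasal), it takes -no, giving *ormamno*.
*opaj*: final consonant = /j/, non-nasal → -nub → *opajnub*.

ormamno, opajnub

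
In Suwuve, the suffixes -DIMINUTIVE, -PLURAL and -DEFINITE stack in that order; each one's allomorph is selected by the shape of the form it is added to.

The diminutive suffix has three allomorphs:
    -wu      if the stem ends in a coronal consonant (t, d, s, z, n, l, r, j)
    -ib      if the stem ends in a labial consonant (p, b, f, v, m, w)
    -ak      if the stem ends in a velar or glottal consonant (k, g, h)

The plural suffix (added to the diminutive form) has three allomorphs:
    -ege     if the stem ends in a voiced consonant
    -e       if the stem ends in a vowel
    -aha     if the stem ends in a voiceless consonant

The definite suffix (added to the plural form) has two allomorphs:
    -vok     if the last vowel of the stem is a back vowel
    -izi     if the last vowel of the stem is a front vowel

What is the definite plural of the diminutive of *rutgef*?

*rutgef*: final consonant = /f/, labial → -ib → *rutgefib*.
Since the final sound of the diminutive form *rutgefib* is /b/ (a voiced consonant), it takes -ege, giving *rutgefibege*.
The plural form *rutgefibege*: last vowel = /e/, a front vowel → -izi → *rutgefibegeizi*.

rutgefibegeizi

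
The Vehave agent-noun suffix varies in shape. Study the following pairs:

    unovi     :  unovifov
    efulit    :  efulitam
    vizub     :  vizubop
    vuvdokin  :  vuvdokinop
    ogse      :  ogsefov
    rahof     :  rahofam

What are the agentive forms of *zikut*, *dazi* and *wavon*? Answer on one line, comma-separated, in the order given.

zikutam, dazifov, wavonop

The alternation tracks the final sound of the stem — -am when the stem ends in a voiceless consonant (*efulit*, *rahof*); -op when the stem ends in a voiced consonant (*vizub*, *vuvdokin*); -fov when the stem ends in a vowel (*unovi*, *ogse*).
The final sound of *zikut* is /t/, which is a voiceless consonant, so the suffix is -am, giving *zikutam*.
The final sound of *dazi* is /i/, which is a vowel, so the suffix is -fov, giving *dazifov*.
The final sound of *wavon* is /n/, which is a voiced consonant, so the suffix is -op, giving *wavonop*.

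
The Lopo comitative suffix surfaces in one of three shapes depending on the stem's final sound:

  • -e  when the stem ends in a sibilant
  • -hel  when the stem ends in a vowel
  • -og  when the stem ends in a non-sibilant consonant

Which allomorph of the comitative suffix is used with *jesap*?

Since the final sound of *jesap* is /p/ (a non-sibilant consonant), it takes -og.

-og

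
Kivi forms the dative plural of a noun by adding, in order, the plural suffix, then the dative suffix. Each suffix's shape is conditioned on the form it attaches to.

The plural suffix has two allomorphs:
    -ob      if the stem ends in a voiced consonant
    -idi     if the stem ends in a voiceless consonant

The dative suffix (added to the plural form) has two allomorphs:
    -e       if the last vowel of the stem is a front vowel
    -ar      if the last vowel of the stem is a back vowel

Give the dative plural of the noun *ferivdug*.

The final consonant of *ferivdug* is /g/, which is voiced, so the plural suffix is -ob, giving *ferivdugob*.
Since the last vowel of the plural form *ferivdugob* is /o/ (a back vowel), it takes -ar, giving *ferivdugobar*.

ferivdugobar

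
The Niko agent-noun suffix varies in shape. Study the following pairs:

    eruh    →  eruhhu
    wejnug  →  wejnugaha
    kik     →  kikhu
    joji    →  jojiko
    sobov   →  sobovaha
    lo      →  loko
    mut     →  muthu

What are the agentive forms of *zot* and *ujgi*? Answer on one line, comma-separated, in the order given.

The pattern is voicing of the final sound: -hu when the stem ends in a voiceless consonant (*eruh*, *kik*, *mut*); -aha when the stem ends in a voiced consonant (*wejnug*, *sobov*); -ko when the stem ends in a vowel (*joji*, *lo*).
*zot* — final sound /t/ (a voiceless consonant) → -hu → *zothu*.
*ujgi* — final sound /i/ (a vowel) → -ko → *ujgiko*.

zothu, ujgiko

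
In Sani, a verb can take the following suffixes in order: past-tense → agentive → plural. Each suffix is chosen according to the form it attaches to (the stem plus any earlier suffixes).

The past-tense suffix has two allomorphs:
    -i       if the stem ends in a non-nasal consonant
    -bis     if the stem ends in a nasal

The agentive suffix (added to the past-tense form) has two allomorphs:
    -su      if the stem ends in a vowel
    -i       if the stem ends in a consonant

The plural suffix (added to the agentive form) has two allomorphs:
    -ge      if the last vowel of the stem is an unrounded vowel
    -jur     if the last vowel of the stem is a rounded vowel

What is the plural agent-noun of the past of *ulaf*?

ulafisujur

Since the final consonant of *ulaf* is /f/ (non-nasal), it takes -i, giving *ulafi*.
Since the final sound of the past-tense form *ulafi* is /i/ (a vowel), it takes -su, giving *ulafisu*.
Since the last vowel of the agentive form *ulafisu* is /u/ (a rounded vowel), it takes -jur, giving *ulafisujur*.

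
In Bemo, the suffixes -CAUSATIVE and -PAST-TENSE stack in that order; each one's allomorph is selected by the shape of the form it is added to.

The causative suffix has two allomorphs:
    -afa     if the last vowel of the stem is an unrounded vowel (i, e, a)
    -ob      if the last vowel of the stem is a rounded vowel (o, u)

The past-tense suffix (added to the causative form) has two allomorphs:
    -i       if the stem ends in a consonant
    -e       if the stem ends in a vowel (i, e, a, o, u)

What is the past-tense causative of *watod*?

watodobi

*watod*: last vowel = /o/, a rounded vowel → -ob → *watodob*.
Since the final sound of the causative form *watodob* is /b/ (a consonant), it takes -i, giving *watodobi*.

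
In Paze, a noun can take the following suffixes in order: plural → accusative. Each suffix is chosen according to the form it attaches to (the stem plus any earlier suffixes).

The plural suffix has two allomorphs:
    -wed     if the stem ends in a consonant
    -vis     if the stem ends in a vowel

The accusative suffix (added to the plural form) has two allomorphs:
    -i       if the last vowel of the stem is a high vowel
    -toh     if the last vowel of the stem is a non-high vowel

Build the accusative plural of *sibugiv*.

Since the final sound of *sibugiv* is /v/ (a consonant), it takes -wed, giving *sibugivwed*.
The plural form *sibugivwed* — last vowel /e/ (a non-high vowel) → -toh → *sibugivwedtoh*.

sibugivwedtoh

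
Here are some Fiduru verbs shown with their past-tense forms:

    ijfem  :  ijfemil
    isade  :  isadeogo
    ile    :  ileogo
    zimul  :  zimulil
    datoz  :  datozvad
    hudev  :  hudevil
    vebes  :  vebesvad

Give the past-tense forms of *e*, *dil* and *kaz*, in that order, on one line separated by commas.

eogo, dilil, kazvad

The alternation tracks the final sound of the stem — -vad when the stem ends in a sibilant (*datoz*, *vebes*); -il when the stem ends in a non-sibilant consonant (*ijfem*, *zimul*, *hudev*); -ogo when the stem ends in a vowel (*isade*, *ile*).
*e*: final sound = /e/, a vowel → -ogo → *eogo*.
The final sound of *dil* is /l/, which is a non-sibilant consonant, so the suffix is -il, giving *dilil*.
*kaz*: final sound = /z/, a sibilant → -vad → *kazvad*.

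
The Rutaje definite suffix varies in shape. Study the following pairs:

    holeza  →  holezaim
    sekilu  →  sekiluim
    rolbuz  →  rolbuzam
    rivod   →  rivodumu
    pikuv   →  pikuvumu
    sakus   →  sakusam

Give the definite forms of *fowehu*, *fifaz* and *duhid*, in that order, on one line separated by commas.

The alternation tracks the final sound of the stem — -am when the stem ends in a sibilant (*rolbuz*, *sakus*); -umu when the stem ends in a non-sibilant consonant (*rivod*, *pikuv*); -im when the stem ends in a vowel (*holeza*, *sekilu*).
*fowehu*: final sound = /u/, a vowel → -im → *fowehuim*.
The final sound of *fifaz* is /z/, which is a sibilant, so the suffix is -am, giving *fifazam*.
*duhid*: final sound = /d/, a non-sibilant consonant → -umu → *duhidumu*.

fowehuim, fifazam, duhidumu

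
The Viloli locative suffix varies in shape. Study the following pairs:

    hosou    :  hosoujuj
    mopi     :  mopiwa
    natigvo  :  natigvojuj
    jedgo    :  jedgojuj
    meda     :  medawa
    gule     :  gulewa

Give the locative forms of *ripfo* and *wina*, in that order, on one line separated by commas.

The alternation tracks the last vowel of the stem — -juj when the last vowel of the stem is a rounded vowel (*hosou*, *natigvo*, *jedgo*); -wa when the last vowel of the stem is an unrounded vowel (*mopi*, *meda*, *gule*).
*ripfo* — last vowel /o/ (a rounded vowel) → -juj → *ripfojuj*.
*wina* — last vowel /a/ (an unrounded vowel) → -wa → *winawa*.

ripfojuj, winawa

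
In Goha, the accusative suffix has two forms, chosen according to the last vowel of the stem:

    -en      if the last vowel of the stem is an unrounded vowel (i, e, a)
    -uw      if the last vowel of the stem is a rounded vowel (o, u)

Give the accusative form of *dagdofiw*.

dagdofiwen

*dagdofiw* — last vowel /i/ (an unrounded vowel) → -en → *dagdofiwen*.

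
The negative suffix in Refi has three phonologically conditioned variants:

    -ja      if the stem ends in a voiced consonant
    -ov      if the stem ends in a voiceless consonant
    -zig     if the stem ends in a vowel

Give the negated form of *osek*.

*osek*: final sound = /k/, a voiceless consonant → -ov → *osekov*.

osekov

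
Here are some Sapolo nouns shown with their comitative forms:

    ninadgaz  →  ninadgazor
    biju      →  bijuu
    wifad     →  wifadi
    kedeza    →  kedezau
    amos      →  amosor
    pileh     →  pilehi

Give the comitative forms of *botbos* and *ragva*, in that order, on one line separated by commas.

botbosor, ragvau

Looking at the final sound of each stem: -or when the stem ends in a sibilant (*ninadgaz*, *amos*); -i when the stem ends in a non-sibilant consonant (*wifad*, *pileh*); -u when the stem ends in a vowel (*biju*, *kedeza*).
The final sound of *botbos* is /s/, which is a sibilant, so the suffix is -or, giving *botbosor*.
The final sound of *ragva* is /a/, which is a vowel, so the suffix is -u, giving *ragvau*.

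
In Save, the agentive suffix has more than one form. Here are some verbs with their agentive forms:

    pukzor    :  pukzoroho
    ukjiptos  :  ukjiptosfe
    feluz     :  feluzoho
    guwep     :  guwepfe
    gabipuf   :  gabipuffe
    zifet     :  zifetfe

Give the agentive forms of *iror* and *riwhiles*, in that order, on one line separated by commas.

iroroho, riwhilesfe

The alternation tracks the final consonant of the stem — -fe when the stem ends in a voiceless consonant (*ukjiptos*, *guwep*, *gabipuf*, *zifet*); -oho when the stem ends in a voiced consonant (*pukzor*, *feluz*).
*iror* — final consonant /r/ (voiced) → -oho → *iroroho*.
*riwhiles*: final consonant = /s/, voiceless → -fe → *riwhilesfe*.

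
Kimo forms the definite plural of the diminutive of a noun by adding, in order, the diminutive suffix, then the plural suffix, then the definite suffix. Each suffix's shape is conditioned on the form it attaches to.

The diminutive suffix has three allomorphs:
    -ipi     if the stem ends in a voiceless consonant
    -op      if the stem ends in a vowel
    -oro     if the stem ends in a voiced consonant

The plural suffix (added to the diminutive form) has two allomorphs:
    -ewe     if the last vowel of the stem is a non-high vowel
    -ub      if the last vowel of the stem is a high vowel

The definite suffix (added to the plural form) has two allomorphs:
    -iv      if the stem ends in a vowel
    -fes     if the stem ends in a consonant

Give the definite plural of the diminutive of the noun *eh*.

ehipiubfes

*eh*: final sound = /h/, a voiceless consonant → -ipi → *ehipi*.
The last vowel of the diminutive form *ehipi* is /i/, which is a high vowel, so the plural suffix is -ub, giving *ehipiub*.
Since the final sound of the plural form *ehipiub* is /b/ (a consonant), it takes -fes, giving *ehipiubfes*.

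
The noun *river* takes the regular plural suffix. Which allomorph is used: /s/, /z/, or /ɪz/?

/z/

The stem *river* ends in a voiced non-sibilant sound.
The plural suffix surfaces as /ɪz/ after sibilants, /s/ after other voiceless consonants, and /z/ after other voiced sounds.
So the plural -s on *river* is pronounced /z/.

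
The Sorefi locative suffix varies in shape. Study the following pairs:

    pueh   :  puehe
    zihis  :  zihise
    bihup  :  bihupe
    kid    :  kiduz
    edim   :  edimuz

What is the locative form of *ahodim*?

The alternation tracks the final consonant of the stem — -e when the stem ends in a voiceless consonant (*pueh*, *zihis*, *bihup*); -uz when the stem ends in a voiced consonant (*kid*, *edim*).
The final consonant of *ahodim* is /m/, which is voiced, so the suffix is -uz, giving *ahodimuz*.

ahodimuz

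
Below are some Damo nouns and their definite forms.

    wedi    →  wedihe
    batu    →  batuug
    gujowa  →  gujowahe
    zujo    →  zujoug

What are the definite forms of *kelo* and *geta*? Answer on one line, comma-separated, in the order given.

keloug, getahe

The alternation tracks the last vowel of the stem — -ug when the last vowel of the stem is a rounded vowel (*batu*, *zujo*); -he when the last vowel of the stem is an unrounded vowel (*wedi*, *gujowa*).
Since the last vowel of *kelo* is /o/ (a rounded vowel), it takes -ug, giving *keloug*.
Since the last vowel of *geta* is /a/ (an unrounded vowel), it takes -he, giving *getahe*.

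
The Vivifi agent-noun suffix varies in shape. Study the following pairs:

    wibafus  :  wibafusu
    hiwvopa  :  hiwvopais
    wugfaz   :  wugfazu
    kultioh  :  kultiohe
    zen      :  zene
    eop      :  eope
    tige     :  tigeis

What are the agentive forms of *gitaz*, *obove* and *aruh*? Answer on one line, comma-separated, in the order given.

gitazu, oboveis, aruhe

The pattern is sibilance of the final sound: -u when the stem ends in a sibilant (*wibafus*, *wugfaz*); -e when the stem ends in a non-sibilant consonant (*kultioh*, *zen*, *eop*); -is when the stem ends in a vowel (*hiwvopa*, *tige*).
*gitaz* — final sound /z/ (a sibilant) → -u → *gitazu*.
The final sound of *obove* is /e/, which is a vowel, so the suffix is -is, giving *oboveis*.
The final sound of *aruh* is /h/, which is a non-sibilant consonant, so the suffix is -e, giving *aruhe*.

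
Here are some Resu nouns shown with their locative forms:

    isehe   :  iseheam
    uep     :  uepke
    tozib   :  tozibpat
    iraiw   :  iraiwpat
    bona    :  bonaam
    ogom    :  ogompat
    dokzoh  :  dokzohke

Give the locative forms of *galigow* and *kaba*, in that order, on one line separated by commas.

galigowpat, kabaam

The suffix is conditioned by the final sound: -ke when the stem ends in a voiceless consonant (*uep*, *dokzoh*); -pat when the stem ends in a voiced consonant (*tozib*, *iraiw*, *ogom*); -am when the stem ends in a vowel (*isehe*, *bona*).
*galigow*: final sound = /w/, a voiced consonant → -pat → *galigowpat*.
The final sound of *kaba* is /a/, which is a vowel, so the suffix is -am, giving *kabaam*.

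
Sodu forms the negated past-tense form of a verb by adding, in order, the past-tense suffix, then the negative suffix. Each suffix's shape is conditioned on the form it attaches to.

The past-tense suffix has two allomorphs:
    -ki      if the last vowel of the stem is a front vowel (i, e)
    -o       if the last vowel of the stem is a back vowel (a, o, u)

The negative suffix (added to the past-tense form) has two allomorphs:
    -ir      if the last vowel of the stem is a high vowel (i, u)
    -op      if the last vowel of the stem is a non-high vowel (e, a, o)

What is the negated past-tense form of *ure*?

urekiir

*ure*: last vowel = /e/, a front vowel → -ki → *ureki*.
Since the last vowel of the past-tense form *ureki* is /i/ (a high vowel), it takes -ir, giving *urekiir*.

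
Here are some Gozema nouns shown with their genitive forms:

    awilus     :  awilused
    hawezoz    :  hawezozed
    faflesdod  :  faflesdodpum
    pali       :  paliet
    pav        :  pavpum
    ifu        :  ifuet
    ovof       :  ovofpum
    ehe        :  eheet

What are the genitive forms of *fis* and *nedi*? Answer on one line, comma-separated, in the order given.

The suffix is conditioned by the final sound: -ed when the stem ends in a sibilant (*awilus*, *hawezoz*); -pum when the stem ends in a non-sibilant consonant (*faflesdod*, *pav*, *ovof*); -et when the stem ends in a vowel (*pali*, *ifu*, *ehe*).
*fis* — final sound /s/ (a sibilant) → -ed → *fised*.
The final sound of *nedi* is /i/, which is a vowel, so the suffix is -et, giving *nediet*.

fised, nediet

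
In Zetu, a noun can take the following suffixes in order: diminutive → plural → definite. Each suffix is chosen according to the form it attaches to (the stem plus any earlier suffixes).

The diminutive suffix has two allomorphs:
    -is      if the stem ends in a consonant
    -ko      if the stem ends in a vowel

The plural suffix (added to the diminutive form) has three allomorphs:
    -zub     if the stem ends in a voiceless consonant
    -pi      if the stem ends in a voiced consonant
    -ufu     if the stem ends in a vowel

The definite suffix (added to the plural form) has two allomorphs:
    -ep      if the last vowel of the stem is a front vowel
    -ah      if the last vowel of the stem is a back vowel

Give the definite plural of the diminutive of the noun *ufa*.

ufakoufuah

*ufa*: final sound = /a/, a vowel → -ko → *ufako*.
The diminutive form *ufako*: final sound = /o/, a vowel → -ufu → *ufakoufu*.
The last vowel of the plural form *ufakoufu* is /u/, which is a back vowel, so the definite suffix is -ah, giving *ufakoufuah*.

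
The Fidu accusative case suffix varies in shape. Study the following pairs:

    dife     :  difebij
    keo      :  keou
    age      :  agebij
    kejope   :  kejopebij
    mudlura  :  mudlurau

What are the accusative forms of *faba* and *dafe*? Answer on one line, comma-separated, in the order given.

fabau, dafebij

The pattern is front/back vowel harmony: -bij when the last vowel of the stem is a front vowel (*dife*, *age*, *kejope*); -u when the last vowel of the stem is a back vowel (*keo*, *mudlura*).
*faba*: last vowel = /a/, a back vowel → -u → *fabau*.
Since the last vowel of *dafe* is /e/ (a front vowel), it takes -bij, giving *dafebij*.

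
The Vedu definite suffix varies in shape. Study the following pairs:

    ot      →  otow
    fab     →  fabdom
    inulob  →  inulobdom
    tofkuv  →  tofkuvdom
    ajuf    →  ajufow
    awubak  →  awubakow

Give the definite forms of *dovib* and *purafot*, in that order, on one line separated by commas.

The pattern is voicing of the final consonant: -ow when the stem ends in a voiceless consonant (*ot*, *ajuf*, *awubak*); -dom when the stem ends in a voiced consonant (*fab*, *inulob*, *tofkuv*).
Since the final consonant of *dovib* is /b/ (voiced), it takes -dom, giving *dovibdom*.
The final consonant of *purafot* is /t/, which is voiceless, so the suffix is -ow, giving *purafotow*.

dovibdom, purafotow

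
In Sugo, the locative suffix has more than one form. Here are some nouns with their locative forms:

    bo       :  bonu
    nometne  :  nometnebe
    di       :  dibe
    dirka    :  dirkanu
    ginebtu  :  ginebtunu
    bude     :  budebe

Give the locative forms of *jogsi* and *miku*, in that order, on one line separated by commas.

jogsibe, mikunu

The suffix is conditioned by the last vowel: -be when the last vowel of the stem is a front vowel (*nometne*, *di*, *bude*); -nu when the last vowel of the stem is a back vowel (*bo*, *dirka*, *ginebtu*).
*jogsi* — last vowel /i/ (a front vowel) → -be → *jogsibe*.
The last vowel of *miku* is /u/, which is a back vowel, so the suffix is -nu, giving *mikunu*.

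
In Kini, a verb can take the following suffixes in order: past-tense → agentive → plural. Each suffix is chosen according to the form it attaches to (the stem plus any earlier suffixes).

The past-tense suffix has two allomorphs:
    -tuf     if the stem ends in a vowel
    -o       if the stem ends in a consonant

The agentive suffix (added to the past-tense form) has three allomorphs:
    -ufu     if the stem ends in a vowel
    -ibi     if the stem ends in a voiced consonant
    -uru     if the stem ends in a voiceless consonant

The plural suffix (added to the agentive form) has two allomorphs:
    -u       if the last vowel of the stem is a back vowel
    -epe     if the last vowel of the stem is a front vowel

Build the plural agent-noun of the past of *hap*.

*hap*: final sound = /p/, a consonant → -o → *hapo*.
Since the final sound of the past-tense form *hapo* is /o/ (a vowel), it takes -ufu, giving *hapoufu*.
The agentive form *hapoufu* — last vowel /u/ (a back vowel) → -u → *hapoufuu*.

hapoufuu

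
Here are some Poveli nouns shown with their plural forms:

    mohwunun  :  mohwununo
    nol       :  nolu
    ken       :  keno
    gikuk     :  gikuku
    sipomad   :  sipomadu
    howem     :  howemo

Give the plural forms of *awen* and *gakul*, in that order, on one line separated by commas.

The pattern is nasality of the final consonant: -o when the stem ends in a nasal (*mohwunun*, *ken*, *howem*); -u when the stem ends in a non-nasal consonant (*nol*, *gikuk*, *sipomad*).
Since the final consonant of *awen* is /n/ (a nasal), it takes -o, giving *aweno*.
The final consonant of *gakul* is /l/, which is non-nasal, so the suffix is -u, giving *gakulu*.

aweno, gakulu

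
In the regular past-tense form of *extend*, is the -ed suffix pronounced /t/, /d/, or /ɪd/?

/ɪd/

The stem *extend* ends in /t/ or /d/.
The -ed suffix is realized as /ɪd/ after /t, d/; as /t/ after other voiceless consonants; and as /d/ after other voiced sounds.
So -ed on *extend* is pronounced /ɪd/.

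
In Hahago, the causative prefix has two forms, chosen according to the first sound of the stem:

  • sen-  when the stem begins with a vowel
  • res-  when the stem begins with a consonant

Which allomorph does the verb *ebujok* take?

sen-

*ebujok* — first sound /e/ (a vowel) → sen-.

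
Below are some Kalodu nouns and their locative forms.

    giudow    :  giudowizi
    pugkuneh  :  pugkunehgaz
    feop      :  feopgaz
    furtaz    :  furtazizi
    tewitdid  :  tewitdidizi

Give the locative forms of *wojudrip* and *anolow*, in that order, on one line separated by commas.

The pattern is voicing of the final consonant: -gaz when the stem ends in a voiceless consonant (*pugkuneh*, *feop*); -izi when the stem ends in a voiced consonant (*giudow*, *furtaz*, *tewitdid*).
*wojudrip*: final consonant = /p/, voiceless → -gaz → *wojudripgaz*.
*anolow*: final consonant = /w/, voiced → -izi → *anolowizi*.

wojudripgaz, anolowizi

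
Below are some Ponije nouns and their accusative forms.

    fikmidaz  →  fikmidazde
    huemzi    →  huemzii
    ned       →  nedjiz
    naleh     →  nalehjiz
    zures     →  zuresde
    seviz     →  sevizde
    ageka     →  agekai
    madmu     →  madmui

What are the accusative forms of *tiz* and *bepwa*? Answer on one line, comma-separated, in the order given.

The suffix is conditioned by the final sound: -de when the stem ends in a sibilant (*fikmidaz*, *zures*, *seviz*); -jiz when the stem ends in a non-sibilant consonant (*ned*, *naleh*); -i when the stem ends in a vowel (*huemzi*, *ageka*, *madmu*).
The final sound of *tiz* is /z/, which is a sibilant, so the suffix is -de, giving *tizde*.
*bepwa* — final sound /a/ (a vowel) → -i → *bepwai*.

tizde, bepwai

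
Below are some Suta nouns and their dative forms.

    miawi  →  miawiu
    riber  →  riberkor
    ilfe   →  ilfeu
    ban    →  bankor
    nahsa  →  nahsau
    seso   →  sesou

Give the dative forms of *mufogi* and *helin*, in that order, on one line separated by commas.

mufogiu, helinkor

The suffix is conditioned by the final sound: -kor when the stem ends in a consonant (*riber*, *ban*); -u when the stem ends in a vowel (*miawi*, *ilfe*, *nahsa*, *seso*).
*mufogi* — final sound /i/ (a vowel) → -u → *mufogiu*.
*helin* — final sound /n/ (a consonant) → -kor → *helinkor*.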